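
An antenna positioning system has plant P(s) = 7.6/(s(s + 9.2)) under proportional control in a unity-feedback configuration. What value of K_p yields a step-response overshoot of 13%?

K_p = 9.39

From %OS = 100·exp(−πζ/√(1−ζ²)) = 13%, ζ = −ln(0.13)/√(π²+ln²(0.13)) = 0.5446.
Characteristic equation s² + 9.2s + 7.6K_p = 0 gives ζ = 9.2/(2√(7.6K_p)).
Setting ζ = 0.5446: √(7.6K_p) = 9.2/(2·0.5446) = 8.446, so K_p = 71.33/7.6 = 9.39.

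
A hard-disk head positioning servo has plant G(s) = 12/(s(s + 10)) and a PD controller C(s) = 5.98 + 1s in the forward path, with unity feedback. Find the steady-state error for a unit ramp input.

0.139

The loop has one pole at the origin (type 1). Velocity error constant K_v = lim_{s→0} s·C(s)G(s) = 5.98·12/10 = 7.176.
Steady-state error to a unit ramp: e_ss = 1/K_v = 0.139.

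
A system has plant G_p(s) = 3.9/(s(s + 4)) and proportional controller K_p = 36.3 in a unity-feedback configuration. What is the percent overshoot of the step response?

From 1 + K_pG_p(s) = 0: s² + 4s + 141.6 = 0 ⇒ ω_n = 11.9, ζ = 0.1681.
%OS = 100·exp(−πζ/√(1−ζ²)) = 100·exp(−π·0.1681/√0.9717) = 58.5%.

58.5%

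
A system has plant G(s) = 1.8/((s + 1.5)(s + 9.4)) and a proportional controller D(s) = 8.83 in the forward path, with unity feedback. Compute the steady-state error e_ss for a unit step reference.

0.47

The loop is type 0. Static position error constant K_pos = D(0)·G(0) = 8.83·0.1277 = 1.127.
Steady-state error to a unit step: e_ss = 1/(1+K_pos) = 1/2.127 = 0.47.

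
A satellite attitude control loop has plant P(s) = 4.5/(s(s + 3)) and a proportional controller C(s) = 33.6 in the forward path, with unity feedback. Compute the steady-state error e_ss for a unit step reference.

0

The open loop C(s)P(s) has a pole at the origin (type 1), so the static position error constant is infinite and e_ss = 1/(1+∞) = 0.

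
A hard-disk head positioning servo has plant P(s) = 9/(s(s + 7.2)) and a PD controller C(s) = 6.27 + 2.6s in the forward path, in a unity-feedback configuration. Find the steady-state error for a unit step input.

The open loop C(s)P(s) has a pole at the origin (type 1), so the static position error constant is infinite and e_ss = 1/(1+∞) = 0.

0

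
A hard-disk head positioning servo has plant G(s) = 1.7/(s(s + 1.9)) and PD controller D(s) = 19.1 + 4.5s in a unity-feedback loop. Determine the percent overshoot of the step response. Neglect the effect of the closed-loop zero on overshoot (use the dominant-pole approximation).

Forward path: (19.1 + 4.5s)·1.7/(s(s+1.9)). The closed-loop characteristic equation is s² + (1.9 + 1.7·4.5)s + 1.7·19.1 = 0.
That is s² + 9.55s + 32.47 = 0, so ω_n = 5.698 rad/s and ζ = 9.55/(2·5.698) = 0.838.
%OS = 100·exp(−πζ/√(1−ζ²)) = 0.803%.

0.803%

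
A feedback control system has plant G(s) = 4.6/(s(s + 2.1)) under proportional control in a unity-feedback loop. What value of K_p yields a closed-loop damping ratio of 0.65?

K_p = 0.567

Closed-loop characteristic equation: s² + 2.1s + K_p·4.6 = 0.
So ω_n = √(4.6K_p) and 2ζω_n = 2.1, giving ζ = 2.1/(2√(4.6K_p)).
Setting ζ = 0.65: √(4.6K_p) = 2.1/(2·0.65) = 1.615, so K_p = 2.609/4.6 = 0.567.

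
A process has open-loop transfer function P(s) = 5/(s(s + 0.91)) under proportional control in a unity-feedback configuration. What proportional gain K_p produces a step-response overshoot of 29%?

K_p = 0.308

From %OS = 100·exp(−πζ/√(1−ζ²)) = 29%, ζ = −ln(0.29)/√(π²+ln²(0.29)) = 0.3666.
Characteristic equation s² + 0.91s + 5K_p = 0 gives ζ = 0.91/(2√(5K_p)).
Setting ζ = 0.3666: √(5K_p) = 0.91/(2·0.3666) = 1.241, so K_p = 1.54/5 = 0.308.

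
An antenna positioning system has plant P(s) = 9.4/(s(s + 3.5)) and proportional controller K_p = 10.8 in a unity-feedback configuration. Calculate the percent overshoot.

57.5%

Closed-loop characteristic equation: s² + 3.5s + 101.5 = 0, so ω_n = 10.08 rad/s and ζ = 3.5/(2·10.08) = 0.1737.
%OS = 100·exp(−πζ/√(1−ζ²)) = 100·exp(−π·0.1737/√0.9698) = 57.5%.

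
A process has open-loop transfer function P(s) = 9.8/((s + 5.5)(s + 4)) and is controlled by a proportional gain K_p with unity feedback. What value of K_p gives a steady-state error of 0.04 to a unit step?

K_p = 53.9

For a type-0 loop with proportional control, e_ss = 1/(1 + K_p·P(0)).
P(0) = 0.4455. Require 1/(1 + K_p·0.4455) = 0.04, so 1 + 0.4455·K_p = 25.
K_p = (25 − 1)/0.4455 = 53.9.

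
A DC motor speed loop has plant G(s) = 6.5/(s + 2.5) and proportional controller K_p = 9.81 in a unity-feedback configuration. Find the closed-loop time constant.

Closed-loop transfer function: T(s) = K_p·G(s)/(1 + K_p·G(s)) = 63.77/(s + 2.5 + 63.77) = 63.77/(s + 66.27).
Time constant τ = 1/66.27 = 0.0151 s.

τ = 0.0151 s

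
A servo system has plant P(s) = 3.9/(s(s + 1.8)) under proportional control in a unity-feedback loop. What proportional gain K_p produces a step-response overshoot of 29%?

K_p = 1.55

From %OS = 100·exp(−πζ/√(1−ζ²)) = 29%, ζ = −ln(0.29)/√(π²+ln²(0.29)) = 0.3666.
Characteristic equation s² + 1.8s + 3.9K_p = 0 gives ζ = 1.8/(2√(3.9K_p)).
Setting ζ = 0.3666: √(3.9K_p) = 1.8/(2·0.3666) = 2.455, so K_p = 6.027/3.9 = 1.55.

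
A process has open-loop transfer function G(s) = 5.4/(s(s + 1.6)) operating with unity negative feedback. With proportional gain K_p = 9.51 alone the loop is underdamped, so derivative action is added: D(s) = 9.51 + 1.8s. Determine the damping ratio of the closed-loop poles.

ζ = 0.79

Forward path: (9.51 + 1.8s)·5.4/(s(s+1.6)). The closed-loop characteristic equation is s² + (1.6 + 5.4·1.8)s + 5.4·9.51 = 0.
That is s² + 11.32s + 51.35 = 0, so ω_n = 7.166 rad/s and ζ = 11.32/(2·7.166) = 0.7898.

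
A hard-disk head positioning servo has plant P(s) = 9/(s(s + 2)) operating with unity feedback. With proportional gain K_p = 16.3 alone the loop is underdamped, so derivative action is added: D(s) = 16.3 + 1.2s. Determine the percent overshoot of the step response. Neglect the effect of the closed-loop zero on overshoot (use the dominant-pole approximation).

14.2%

Forward path: (16.3 + 1.2s)·9/(s(s+2)). The closed-loop characteristic equation is s² + (2 + 9·1.2)s + 9·16.3 = 0.
That is s² + 12.8s + 146.7 = 0, so ω_n = 12.11 rad/s and ζ = 12.8/(2·12.11) = 0.5284.
%OS = 100·exp(−πζ/√(1−ζ²)) = 14.2%.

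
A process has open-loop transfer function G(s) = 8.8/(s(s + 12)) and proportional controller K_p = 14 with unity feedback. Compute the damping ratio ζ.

The closed-loop denominator is s(s+12) + 14·8.8 = s² + 12s + 123.2.
So ω_n² = 123.2 ⇒ ω_n = 11.1 rad/s, and ζ = 12/(2ω_n) = 0.541.

ζ = 0.541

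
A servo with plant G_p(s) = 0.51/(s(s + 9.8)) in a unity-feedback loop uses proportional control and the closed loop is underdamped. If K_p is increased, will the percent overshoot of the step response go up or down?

ζ = 9.8/(2√(0.51K_p)) decreases as K_p grows; lower damping means more overshoot.

increase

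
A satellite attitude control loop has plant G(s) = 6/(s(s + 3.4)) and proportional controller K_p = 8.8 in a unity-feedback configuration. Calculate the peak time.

The closed-loop denominator s² + 3.4s + 52.8 gives ω_n = √52.8 = 7.266 and ζ = 3.4/(2ω_n) = 0.234.
Damped frequency ω_d = ω_n√(1−ζ²) = 7.065 rad/s, so peak time T_p = π/ω_d = 0.445 s.

T_p = 0.445 s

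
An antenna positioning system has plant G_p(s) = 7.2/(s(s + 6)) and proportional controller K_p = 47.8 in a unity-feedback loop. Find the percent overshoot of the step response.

The closed-loop denominator s² + 6s + 344.2 gives ω_n = √344.2 = 18.55 and ζ = 6/(2ω_n) = 0.1617.
%OS = 100·exp(−πζ/√(1−ζ²)) = 100·exp(−π·0.1617/√0.9738) = 59.8%.

59.8%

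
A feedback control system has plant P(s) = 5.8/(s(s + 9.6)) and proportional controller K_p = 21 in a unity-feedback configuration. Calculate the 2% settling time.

The closed-loop denominator s² + 9.6s + 121.8 gives ω_n = √121.8 = 11.04 and ζ = 9.6/(2ω_n) = 0.4349.
2% settling time T_s ≈ 4/(ζω_n) = 4/4.8 = 0.833 s.

T_s ≈ 0.833 s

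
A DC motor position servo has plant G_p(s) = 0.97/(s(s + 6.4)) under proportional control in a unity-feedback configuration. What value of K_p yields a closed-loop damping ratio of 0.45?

K_p = 52.1

Closed-loop characteristic equation: s² + 6.4s + K_p·0.97 = 0.
So ω_n = √(0.97K_p) and 2ζω_n = 6.4, giving ζ = 6.4/(2√(0.97K_p)).
Setting ζ = 0.45: √(0.97K_p) = 6.4/(2·0.45) = 7.111, so K_p = 50.57/0.97 = 52.1.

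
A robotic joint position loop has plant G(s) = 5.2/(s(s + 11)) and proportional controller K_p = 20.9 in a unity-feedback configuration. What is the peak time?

T_p = 0.355 s

The closed-loop denominator s² + 11s + 108.7 gives ω_n = √108.7 = 10.42 and ζ = 11/(2ω_n) = 0.5276.
Damped frequency ω_d = ω_n√(1−ζ²) = 8.856 rad/s, so peak time T_p = π/ω_d = 0.355 s.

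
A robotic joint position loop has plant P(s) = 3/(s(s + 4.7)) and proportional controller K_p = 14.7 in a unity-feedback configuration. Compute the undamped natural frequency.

ω_n = 6.64 rad/s

The closed-loop denominator is s(s+4.7) + 14.7·3 = s² + 4.7s + 44.1.
Matching s² + 2ζω_n s + ω_n²: ω_n = √44.1 = 6.641 rad/s and 2ζω_n = 4.7, so ζ = 4.7/(2·6.641) = 0.354.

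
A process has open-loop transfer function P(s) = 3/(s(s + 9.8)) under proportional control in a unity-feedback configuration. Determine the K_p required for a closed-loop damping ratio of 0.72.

K_p = 15.4

Closed-loop characteristic equation: s² + 9.8s + K_p·3 = 0.
So ω_n = √(3K_p) and 2ζω_n = 9.8, giving ζ = 9.8/(2√(3K_p)).
Setting ζ = 0.72: √(3K_p) = 9.8/(2·0.72) = 6.806, so K_p = 46.32/3 = 15.4.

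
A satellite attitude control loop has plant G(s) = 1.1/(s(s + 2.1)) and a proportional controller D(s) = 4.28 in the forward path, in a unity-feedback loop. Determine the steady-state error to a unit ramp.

0.446

The loop has one pole at the origin (type 1). Velocity error constant K_v = lim_{s→0} s·D(s)G(s) = 4.28·1.1/2.1 = 2.242.
Steady-state error to a unit ramp: e_ss = 1/K_v = 0.446.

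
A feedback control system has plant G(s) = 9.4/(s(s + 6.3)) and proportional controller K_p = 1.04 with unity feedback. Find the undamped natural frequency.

The closed-loop denominator is s(s+6.3) + 1.04·9.4 = s² + 6.3s + 9.776.
Matching s² + 2ζω_n s + ω_n²: ω_n = √9.776 = 3.127 rad/s and 2ζω_n = 6.3, so ζ = 6.3/(2·3.127) = 1.01.

ω_n = 3.13 rad/s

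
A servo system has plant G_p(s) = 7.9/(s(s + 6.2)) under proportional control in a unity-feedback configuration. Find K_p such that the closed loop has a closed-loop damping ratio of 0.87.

K_p = 1.61

Closed-loop characteristic equation: s² + 6.2s + K_p·7.9 = 0.
So ω_n = √(7.9K_p) and 2ζω_n = 6.2, giving ζ = 6.2/(2√(7.9K_p)).
Setting ζ = 0.87: √(7.9K_p) = 6.2/(2·0.87) = 3.563, so K_p = 12.7/7.9 = 1.61.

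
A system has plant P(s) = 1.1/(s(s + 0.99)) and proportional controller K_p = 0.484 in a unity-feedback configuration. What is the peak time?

T_p = 5.86 s

The closed-loop denominator s² + 0.99s + 0.5324 gives ω_n = √0.5324 = 0.7297 and ζ = 0.99/(2ω_n) = 0.6784.
Damped frequency ω_d = ω_n√(1−ζ²) = 0.5361 rad/s, so peak time T_p = π/ω_d = 5.86 s.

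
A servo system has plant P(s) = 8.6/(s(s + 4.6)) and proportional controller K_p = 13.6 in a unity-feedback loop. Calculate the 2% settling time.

The closed-loop denominator s² + 4.6s + 117 gives ω_n = √117 = 10.81 and ζ = 4.6/(2ω_n) = 0.2127.
2% settling time T_s ≈ 4/(ζω_n) = 4/2.3 = 1.74 s.

T_s ≈ 1.74 s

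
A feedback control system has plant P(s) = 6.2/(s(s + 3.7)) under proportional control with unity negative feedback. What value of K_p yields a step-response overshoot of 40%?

From %OS = 100·exp(−πζ/√(1−ζ²)) = 40%, ζ = −ln(0.4)/√(π²+ln²(0.4)) = 0.28.
Characteristic equation s² + 3.7s + 6.2K_p = 0 gives ζ = 3.7/(2√(6.2K_p)).
Setting ζ = 0.28: √(6.2K_p) = 3.7/(2·0.28) = 6.607, so K_p = 43.65/6.2 = 7.04.

K_p = 7.04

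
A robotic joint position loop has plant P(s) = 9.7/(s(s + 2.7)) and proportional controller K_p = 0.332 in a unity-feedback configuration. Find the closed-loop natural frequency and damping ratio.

ω_n = 1.79 rad/s, ζ = 0.752

With unity feedback the closed-loop characteristic equation is s² + 2.7s + 0.332·9.7 = s² + 2.7s + 3.22 = 0.
Matching s² + 2ζω_n s + ω_n²: ω_n = √3.22 = 1.795 rad/s and 2ζω_n = 2.7, so ζ = 2.7/(2·1.795) = 0.752.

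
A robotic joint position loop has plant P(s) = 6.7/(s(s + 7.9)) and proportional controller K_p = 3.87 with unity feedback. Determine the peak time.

T_p = 0.978 s

Closed-loop characteristic equation: s² + 7.9s + 25.93 = 0, so ω_n = 5.092 rad/s and ζ = 7.9/(2·5.092) = 0.7757.
Damped frequency ω_d = ω_n√(1−ζ²) = 3.213 rad/s, so peak time T_p = π/ω_d = 0.978 s.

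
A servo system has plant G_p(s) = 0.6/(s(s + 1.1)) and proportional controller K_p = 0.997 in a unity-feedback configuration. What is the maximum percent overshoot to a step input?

4.17%

From 1 + K_pG_p(s) = 0: s² + 1.1s + 0.5982 = 0 ⇒ ω_n = 0.7734, ζ = 0.7111.
%OS = 100·exp(−πζ/√(1−ζ²)) = 100·exp(−π·0.7111/√0.4943) = 4.17%.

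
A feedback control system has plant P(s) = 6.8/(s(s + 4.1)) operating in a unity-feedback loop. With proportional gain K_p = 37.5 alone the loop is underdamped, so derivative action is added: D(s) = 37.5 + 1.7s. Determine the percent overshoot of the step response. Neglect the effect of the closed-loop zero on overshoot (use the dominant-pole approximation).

Forward path: (37.5 + 1.7s)·6.8/(s(s+4.1)). The closed-loop characteristic equation is s² + (4.1 + 6.8·1.7)s + 6.8·37.5 = 0.
That is s² + 15.66s + 255 = 0, so ω_n = 15.97 rad/s and ζ = 15.66/(2·15.97) = 0.4903.
%OS = 100·exp(−πζ/√(1−ζ²)) = 17.1%.

17.1%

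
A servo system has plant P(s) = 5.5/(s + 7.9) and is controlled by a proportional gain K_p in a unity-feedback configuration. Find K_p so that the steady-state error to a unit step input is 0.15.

Steady-state error for a unit step on this type-0 loop is 1/(1 + K_p·P(0)).
P(0) = 0.6962. Require 1/(1 + K_p·0.6962) = 0.15, so 1 + 0.6962·K_p = 6.667.
K_p = (6.667 − 1)/0.6962 = 8.14.

K_p = 8.14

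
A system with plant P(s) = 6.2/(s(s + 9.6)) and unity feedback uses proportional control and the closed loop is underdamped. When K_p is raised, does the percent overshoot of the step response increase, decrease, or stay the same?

ζ = 9.6/(2√(6.2K_p)) decreases as K_p grows; lower damping means more overshoot.

increase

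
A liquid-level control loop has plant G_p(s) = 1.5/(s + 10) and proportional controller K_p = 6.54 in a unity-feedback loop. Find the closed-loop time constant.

Closed-loop transfer function: T(s) = K_p·G_p(s)/(1 + K_p·G_p(s)) = 9.81/(s + 10 + 9.81) = 9.81/(s + 19.81).
Time constant τ = 1/19.81 = 0.0505 s.

τ = 0.0505 s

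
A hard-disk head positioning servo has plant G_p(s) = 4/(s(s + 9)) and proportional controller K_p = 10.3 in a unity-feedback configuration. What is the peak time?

T_p = 0.686 s

Closed-loop characteristic equation: s² + 9s + 41.2 = 0, so ω_n = 6.419 rad/s and ζ = 9/(2·6.419) = 0.7011.
Damped frequency ω_d = ω_n√(1−ζ²) = 4.577 rad/s, so peak time T_p = π/ω_d = 0.686 s.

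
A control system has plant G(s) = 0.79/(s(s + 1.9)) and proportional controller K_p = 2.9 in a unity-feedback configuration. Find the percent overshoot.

The closed-loop denominator s² + 1.9s + 2.291 gives ω_n = √2.291 = 1.514 and ζ = 1.9/(2ω_n) = 0.6276.
%OS = 100·exp(−πζ/√(1−ζ²)) = 100·exp(−π·0.6276/√0.6061) = 7.94%.

7.94%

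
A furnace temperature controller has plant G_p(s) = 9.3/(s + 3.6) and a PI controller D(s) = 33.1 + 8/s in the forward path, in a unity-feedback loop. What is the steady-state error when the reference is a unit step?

0

The open loop D(s)G_p(s) has a pole at the origin (type 1), so the static position error constant is infinite and e_ss = 1/(1+∞) = 0.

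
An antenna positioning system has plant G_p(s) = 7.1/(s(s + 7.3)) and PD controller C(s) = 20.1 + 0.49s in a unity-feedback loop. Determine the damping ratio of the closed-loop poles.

ζ = 0.451

Forward path: (20.1 + 0.49s)·7.1/(s(s+7.3)). The closed-loop characteristic equation is s² + (7.3 + 7.1·0.49)s + 7.1·20.1 = 0.
That is s² + 10.78s + 142.7 = 0, so ω_n = 11.95 rad/s and ζ = 10.78/(2·11.95) = 0.4512.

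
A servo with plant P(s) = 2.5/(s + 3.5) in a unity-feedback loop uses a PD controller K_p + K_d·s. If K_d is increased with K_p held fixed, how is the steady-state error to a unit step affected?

unchanged

At s = 0 the derivative term contributes nothing: C(0) = K_p regardless of K_d, so K_pos = K_p·P(0) and e_ss are unchanged.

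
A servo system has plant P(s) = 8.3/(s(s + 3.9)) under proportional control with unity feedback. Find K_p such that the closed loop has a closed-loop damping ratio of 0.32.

Closed-loop characteristic equation: s² + 3.9s + K_p·8.3 = 0.
So ω_n = √(8.3K_p) and 2ζω_n = 3.9, giving ζ = 3.9/(2√(8.3K_p)).
Setting ζ = 0.32: √(8.3K_p) = 3.9/(2·0.32) = 6.094, so K_p = 37.13/8.3 = 4.47.

K_p = 4.47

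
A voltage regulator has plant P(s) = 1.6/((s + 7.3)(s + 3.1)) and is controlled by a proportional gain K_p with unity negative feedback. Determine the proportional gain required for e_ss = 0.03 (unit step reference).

K_p = 457

Steady-state error for a unit step on this type-0 loop is 1/(1 + K_p·P(0)).
P(0) = 0.0707. Require 1/(1 + K_p·0.0707) = 0.03, so 1 + 0.0707·K_p = 33.33.
K_p = (33.33 − 1)/0.0707 = 457.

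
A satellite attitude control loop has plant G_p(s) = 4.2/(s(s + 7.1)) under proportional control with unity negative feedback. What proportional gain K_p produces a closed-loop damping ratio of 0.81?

Closed-loop characteristic equation: s² + 7.1s + K_p·4.2 = 0.
So ω_n = √(4.2K_p) and 2ζω_n = 7.1, giving ζ = 7.1/(2√(4.2K_p)).
Setting ζ = 0.81: √(4.2K_p) = 7.1/(2·0.81) = 4.383, so K_p = 19.21/4.2 = 4.57.

K_p = 4.57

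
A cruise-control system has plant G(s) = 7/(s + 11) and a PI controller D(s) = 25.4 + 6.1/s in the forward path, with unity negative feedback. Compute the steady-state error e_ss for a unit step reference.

The open loop D(s)G(s) has a pole at the origin (type 1), so the static position error constant is infinite and e_ss = 1/(1+∞) = 0.

0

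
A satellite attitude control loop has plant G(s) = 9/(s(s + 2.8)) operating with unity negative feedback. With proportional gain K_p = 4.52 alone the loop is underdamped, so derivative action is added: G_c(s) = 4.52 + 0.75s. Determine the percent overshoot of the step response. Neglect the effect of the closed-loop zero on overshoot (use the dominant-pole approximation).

2.88%

Forward path: (4.52 + 0.75s)·9/(s(s+2.8)). The closed-loop characteristic equation is s² + (2.8 + 9·0.75)s + 9·4.52 = 0.
That is s² + 9.55s + 40.68 = 0, so ω_n = 6.378 rad/s and ζ = 9.55/(2·6.378) = 0.7487.
%OS = 100·exp(−πζ/√(1−ζ²)) = 2.88%.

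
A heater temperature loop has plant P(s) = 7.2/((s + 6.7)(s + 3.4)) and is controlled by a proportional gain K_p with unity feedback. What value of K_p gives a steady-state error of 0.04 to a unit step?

Steady-state error for a unit step on this type-0 loop is 1/(1 + K_p·P(0)).
P(0) = 0.3161. Require 1/(1 + K_p·0.3161) = 0.04, so 1 + 0.3161·K_p = 25.
K_p = (25 − 1)/0.3161 = 75.9.

K_p = 75.9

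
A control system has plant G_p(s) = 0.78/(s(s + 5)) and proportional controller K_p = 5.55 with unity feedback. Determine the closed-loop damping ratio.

The closed-loop denominator is s(s+5) + 5.55·0.78 = s² + 5s + 4.329.
Matching s² + 2ζω_n s + ω_n²: ω_n = √4.329 = 2.081 rad/s and 2ζω_n = 5, so ζ = 5/(2·2.081) = 1.2.

ζ = 1.2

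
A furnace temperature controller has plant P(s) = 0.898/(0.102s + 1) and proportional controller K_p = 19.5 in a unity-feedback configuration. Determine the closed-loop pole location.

Closed loop: T(s) = K_p·P/(1+K_p·P) = 17.51/(0.102s + 1 + 17.51), with pole at s = −(1 + 17.51)/0.102 = −181.5.

s = -181.5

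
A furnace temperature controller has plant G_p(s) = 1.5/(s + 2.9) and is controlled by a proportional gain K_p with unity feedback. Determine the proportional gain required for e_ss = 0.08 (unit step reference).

Steady-state error for a unit step on this type-0 loop is 1/(1 + K_p·G_p(0)).
G_p(0) = 0.5172. Require 1/(1 + K_p·0.5172) = 0.08, so 1 + 0.5172·K_p = 12.5.
K_p = (12.5 − 1)/0.5172 = 22.2.

K_p = 22.2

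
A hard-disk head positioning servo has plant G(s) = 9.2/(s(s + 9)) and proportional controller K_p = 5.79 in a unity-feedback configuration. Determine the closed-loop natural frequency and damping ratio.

ω_n = 7.3 rad/s, ζ = 0.617

With unity feedback the closed-loop characteristic equation is s² + 9s + 5.79·9.2 = s² + 9s + 53.27 = 0.
So ω_n² = 53.27 ⇒ ω_n = 7.298 rad/s, and ζ = 9/(2ω_n) = 0.617.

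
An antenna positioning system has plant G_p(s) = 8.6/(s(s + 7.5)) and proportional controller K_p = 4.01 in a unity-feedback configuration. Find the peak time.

T_p = 0.695 s

The closed-loop denominator s² + 7.5s + 34.49 gives ω_n = √34.49 = 5.872 and ζ = 7.5/(2ω_n) = 0.6386.
Damped frequency ω_d = ω_n√(1−ζ²) = 4.519 rad/s, so peak time T_p = π/ω_d = 0.695 s.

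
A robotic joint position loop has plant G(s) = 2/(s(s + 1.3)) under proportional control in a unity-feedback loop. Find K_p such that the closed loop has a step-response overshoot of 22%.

From %OS = 100·exp(−πζ/√(1−ζ²)) = 22%, ζ = −ln(0.22)/√(π²+ln²(0.22)) = 0.4342.
Characteristic equation s² + 1.3s + 2K_p = 0 gives ζ = 1.3/(2√(2K_p)).
Setting ζ = 0.4342: √(2K_p) = 1.3/(2·0.4342) = 1.497, so K_p = 2.241/2 = 1.12.

K_p = 1.12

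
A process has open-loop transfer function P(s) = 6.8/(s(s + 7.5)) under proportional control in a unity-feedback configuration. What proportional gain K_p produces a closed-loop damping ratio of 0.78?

Closed-loop characteristic equation: s² + 7.5s + K_p·6.8 = 0.
So ω_n = √(6.8K_p) and 2ζω_n = 7.5, giving ζ = 7.5/(2√(6.8K_p)).
Setting ζ = 0.78: √(6.8K_p) = 7.5/(2·0.78) = 4.808, so K_p = 23.11/6.8 = 3.4.

K_p = 3.4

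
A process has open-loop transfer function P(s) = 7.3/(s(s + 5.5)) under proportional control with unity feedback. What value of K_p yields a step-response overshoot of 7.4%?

From %OS = 100·exp(−πζ/√(1−ζ²)) = 7.4%, ζ = −ln(0.074)/√(π²+ln²(0.074)) = 0.6381.
Characteristic equation s² + 5.5s + 7.3K_p = 0 gives ζ = 5.5/(2√(7.3K_p)).
Setting ζ = 0.6381: √(7.3K_p) = 5.5/(2·0.6381) = 4.31, so K_p = 18.57/7.3 = 2.54.

K_p = 2.54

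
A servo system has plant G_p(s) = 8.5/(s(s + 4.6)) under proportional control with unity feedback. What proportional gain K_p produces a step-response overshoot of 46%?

From %OS = 100·exp(−πζ/√(1−ζ²)) = 46%, ζ = −ln(0.46)/√(π²+ln²(0.46)) = 0.24.
Characteristic equation s² + 4.6s + 8.5K_p = 0 gives ζ = 4.6/(2√(8.5K_p)).
Setting ζ = 0.24: √(8.5K_p) = 4.6/(2·0.24) = 9.585, so K_p = 91.87/8.5 = 10.8.

K_p = 10.8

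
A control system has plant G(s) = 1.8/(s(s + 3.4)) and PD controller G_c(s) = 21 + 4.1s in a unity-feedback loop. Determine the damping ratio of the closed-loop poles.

Forward path: (21 + 4.1s)·1.8/(s(s+3.4)). The closed-loop characteristic equation is s² + (3.4 + 1.8·4.1)s + 1.8·21 = 0.
That is s² + 10.78s + 37.8 = 0, so ω_n = 6.148 rad/s and ζ = 10.78/(2·6.148) = 0.8767.

ζ = 0.877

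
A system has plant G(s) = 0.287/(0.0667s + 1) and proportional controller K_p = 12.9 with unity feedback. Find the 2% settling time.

Closed loop: T(s) = K_p·G/(1+K_p·G) = 3.702/(0.0667s + 1 + 3.702), with pole at s = −(1 + 3.702)/0.0667 = −70.5.
τ = 1/70.5 = 0.01418 s, so 2% settling time ≈ 4τ = 0.0567 s.

T_s ≈ 0.0567 s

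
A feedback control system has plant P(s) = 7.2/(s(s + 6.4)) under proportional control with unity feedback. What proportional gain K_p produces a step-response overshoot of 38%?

From %OS = 100·exp(−πζ/√(1−ζ²)) = 38%, ζ = −ln(0.38)/√(π²+ln²(0.38)) = 0.2943.
Characteristic equation s² + 6.4s + 7.2K_p = 0 gives ζ = 6.4/(2√(7.2K_p)).
Setting ζ = 0.2943: √(7.2K_p) = 6.4/(2·0.2943) = 10.87, so K_p = 118.2/7.2 = 16.4.

K_p = 16.4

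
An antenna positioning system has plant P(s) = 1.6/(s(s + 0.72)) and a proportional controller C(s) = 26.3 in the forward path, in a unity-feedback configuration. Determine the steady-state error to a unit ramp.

The loop has one pole at the origin (type 1). Velocity error constant K_v = lim_{s→0} s·C(s)P(s) = 26.3·1.6/0.72 = 58.44.
Steady-state error to a unit ramp: e_ss = 1/K_v = 0.0171.

0.0171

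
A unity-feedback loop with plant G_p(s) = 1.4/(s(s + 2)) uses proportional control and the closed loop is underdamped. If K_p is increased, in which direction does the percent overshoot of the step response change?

Characteristic equation s² + 2s + K_p·1.4 = 0: raising K_p raises ω_n while 2ζω_n = 2 is fixed, so ζ falls and overshoot grows.

increase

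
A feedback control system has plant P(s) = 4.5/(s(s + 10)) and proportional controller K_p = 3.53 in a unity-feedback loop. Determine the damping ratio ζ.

The closed-loop denominator is s(s+10) + 3.53·4.5 = s² + 10s + 15.88.
So ω_n² = 15.88 ⇒ ω_n = 3.986 rad/s, and ζ = 10/(2ω_n) = 1.25.

ζ = 1.25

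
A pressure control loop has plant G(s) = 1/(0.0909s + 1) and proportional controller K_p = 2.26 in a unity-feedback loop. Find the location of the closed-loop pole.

Closed loop: T(s) = K_p·G/(1+K_p·G) = 2.26/(0.0909s + 1 + 2.26), with pole at s = −(1 + 2.26)/0.0909 = −35.86.

s = -35.86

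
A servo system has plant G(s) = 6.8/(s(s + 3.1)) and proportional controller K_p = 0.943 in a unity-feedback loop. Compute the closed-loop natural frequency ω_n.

1 + K_p·G(s) = 0 gives s² + 3.1s + 6.412 = 0.
So ω_n² = 6.412 ⇒ ω_n = 2.532 rad/s, and ζ = 3.1/(2ω_n) = 0.612.

ω_n = 2.53 rad/s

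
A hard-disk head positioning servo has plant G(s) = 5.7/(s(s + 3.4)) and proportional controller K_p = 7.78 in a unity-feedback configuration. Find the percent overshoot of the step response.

43.6%

The closed-loop denominator s² + 3.4s + 44.35 gives ω_n = √44.35 = 6.659 and ζ = 3.4/(2ω_n) = 0.2553.
%OS = 100·exp(−πζ/√(1−ζ²)) = 100·exp(−π·0.2553/√0.9348) = 43.6%.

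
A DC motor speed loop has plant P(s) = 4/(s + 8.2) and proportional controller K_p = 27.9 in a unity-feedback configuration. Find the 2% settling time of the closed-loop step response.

Closed-loop transfer function: T(s) = K_p·P(s)/(1 + K_p·P(s)) = 111.6/(s + 8.2 + 111.6) = 111.6/(s + 119.8).
Time constant τ = 1/119.8 = 0.008347 s, so the 2% settling time is about 4τ = 0.0334 s.

T_s ≈ 0.0334 s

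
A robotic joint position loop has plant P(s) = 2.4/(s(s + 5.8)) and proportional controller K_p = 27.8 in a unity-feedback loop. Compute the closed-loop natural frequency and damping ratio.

With unity feedback the closed-loop characteristic equation is s² + 5.8s + 27.8·2.4 = s² + 5.8s + 66.72 = 0.
Matching s² + 2ζω_n s + ω_n²: ω_n = √66.72 = 8.168 rad/s and 2ζω_n = 5.8, so ζ = 5.8/(2·8.168) = 0.355.

ω_n = 8.17 rad/s, ζ = 0.355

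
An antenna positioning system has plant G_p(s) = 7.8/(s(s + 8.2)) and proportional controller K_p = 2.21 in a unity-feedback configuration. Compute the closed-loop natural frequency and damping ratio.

With unity feedback the closed-loop characteristic equation is s² + 8.2s + 2.21·7.8 = s² + 8.2s + 17.24 = 0.
So ω_n² = 17.24 ⇒ ω_n = 4.152 rad/s, and ζ = 8.2/(2ω_n) = 0.988.

ω_n = 4.15 rad/s, ζ = 0.988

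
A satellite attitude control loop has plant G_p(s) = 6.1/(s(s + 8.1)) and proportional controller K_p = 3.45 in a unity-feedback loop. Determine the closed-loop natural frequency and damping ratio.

With unity feedback the closed-loop characteristic equation is s² + 8.1s + 3.45·6.1 = s² + 8.1s + 21.04 = 0.
Matching s² + 2ζω_n s + ω_n²: ω_n = √21.04 = 4.587 rad/s and 2ζω_n = 8.1, so ζ = 8.1/(2·4.587) = 0.883.

ω_n = 4.59 rad/s, ζ = 0.883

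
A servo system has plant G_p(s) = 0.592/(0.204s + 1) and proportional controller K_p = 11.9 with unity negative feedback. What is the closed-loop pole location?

s = -39.44

Closed loop: T(s) = K_p·G_p/(1+K_p·G_p) = 7.045/(0.204s + 1 + 7.045), with pole at s = −(1 + 7.045)/0.204 = −39.44.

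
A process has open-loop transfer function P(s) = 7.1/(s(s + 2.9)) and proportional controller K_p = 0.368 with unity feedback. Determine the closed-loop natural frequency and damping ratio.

The closed-loop denominator is s(s+2.9) + 0.368·7.1 = s² + 2.9s + 2.613.
Matching s² + 2ζω_n s + ω_n²: ω_n = √2.613 = 1.616 rad/s and 2ζω_n = 2.9, so ζ = 2.9/(2·1.616) = 0.897.

ω_n = 1.62 rad/s, ζ = 0.897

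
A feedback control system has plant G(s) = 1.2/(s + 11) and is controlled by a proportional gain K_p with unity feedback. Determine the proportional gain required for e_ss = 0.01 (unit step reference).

K_p = 908

Steady-state error for a unit step on this type-0 loop is 1/(1 + K_p·G(0)).
G(0) = 0.1091. Require 1/(1 + K_p·0.1091) = 0.01, so 1 + 0.1091·K_p = 100.
K_p = (100 − 1)/0.1091 = 908.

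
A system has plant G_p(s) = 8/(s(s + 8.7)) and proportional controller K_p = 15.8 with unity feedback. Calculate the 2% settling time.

The closed-loop denominator s² + 8.7s + 126.4 gives ω_n = √126.4 = 11.24 and ζ = 8.7/(2ω_n) = 0.3869.
2% settling time T_s ≈ 4/(ζω_n) = 4/4.35 = 0.92 s.

T_s ≈ 0.92 s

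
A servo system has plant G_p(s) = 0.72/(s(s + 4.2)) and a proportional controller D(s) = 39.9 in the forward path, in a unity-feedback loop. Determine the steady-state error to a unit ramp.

The loop has one pole at the origin (type 1). Velocity error constant K_v = lim_{s→0} s·D(s)G_p(s) = 39.9·0.72/4.2 = 6.84.
Steady-state error to a unit ramp: e_ss = 1/K_v = 0.146.

0.146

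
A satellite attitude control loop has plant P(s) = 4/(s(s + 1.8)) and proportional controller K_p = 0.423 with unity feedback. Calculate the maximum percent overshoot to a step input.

4.93%

The closed-loop denominator s² + 1.8s + 1.692 gives ω_n = √1.692 = 1.301 and ζ = 1.8/(2ω_n) = 0.6919.
%OS = 100·exp(−πζ/√(1−ζ²)) = 100·exp(−π·0.6919/√0.5213) = 4.93%.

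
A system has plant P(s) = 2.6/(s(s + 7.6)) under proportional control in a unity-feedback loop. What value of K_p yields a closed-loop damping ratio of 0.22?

Closed-loop characteristic equation: s² + 7.6s + K_p·2.6 = 0.
So ω_n = √(2.6K_p) and 2ζω_n = 7.6, giving ζ = 7.6/(2√(2.6K_p)).
Setting ζ = 0.22: √(2.6K_p) = 7.6/(2·0.22) = 17.27, so K_p = 298.3/2.6 = 115.

K_p = 115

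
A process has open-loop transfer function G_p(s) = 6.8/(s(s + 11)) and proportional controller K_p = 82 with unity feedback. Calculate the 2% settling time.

From 1 + K_pG_p(s) = 0: s² + 11s + 557.6 = 0 ⇒ ω_n = 23.61, ζ = 0.2329.
2% settling time T_s ≈ 4/(ζω_n) = 4/5.5 = 0.727 s.

T_s ≈ 0.727 s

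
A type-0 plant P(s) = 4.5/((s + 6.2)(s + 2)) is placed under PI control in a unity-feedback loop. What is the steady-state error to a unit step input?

The PI controller's integrator makes the forward path type 1, so e_ss to a step is zero.

0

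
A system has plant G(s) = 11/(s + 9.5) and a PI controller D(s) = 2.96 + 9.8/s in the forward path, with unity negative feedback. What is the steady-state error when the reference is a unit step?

The open loop D(s)G(s) has a pole at the origin (type 1), so the static position error constant is infinite and e_ss = 1/(1+∞) = 0.

0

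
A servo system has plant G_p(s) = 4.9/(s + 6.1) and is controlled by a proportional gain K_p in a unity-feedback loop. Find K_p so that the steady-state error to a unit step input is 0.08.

Steady-state error for a unit step on this type-0 loop is 1/(1 + K_p·G_p(0)).
G_p(0) = 0.8033. Require 1/(1 + K_p·0.8033) = 0.08, so 1 + 0.8033·K_p = 12.5.
K_p = (12.5 − 1)/0.8033 = 14.3.

K_p = 14.3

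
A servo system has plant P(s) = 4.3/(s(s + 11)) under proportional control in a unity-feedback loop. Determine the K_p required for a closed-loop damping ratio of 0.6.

Closed-loop characteristic equation: s² + 11s + K_p·4.3 = 0.
So ω_n = √(4.3K_p) and 2ζω_n = 11, giving ζ = 11/(2√(4.3K_p)).
Setting ζ = 0.6: √(4.3K_p) = 11/(2·0.6) = 9.167, so K_p = 84.03/4.3 = 19.5.

K_p = 19.5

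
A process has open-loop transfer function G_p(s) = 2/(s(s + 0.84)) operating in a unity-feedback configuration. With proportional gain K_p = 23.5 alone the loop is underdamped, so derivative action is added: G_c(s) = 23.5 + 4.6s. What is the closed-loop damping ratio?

Forward path: (23.5 + 4.6s)·2/(s(s+0.84)). The closed-loop characteristic equation is s² + (0.84 + 2·4.6)s + 2·23.5 = 0.
That is s² + 10.04s + 47 = 0, so ω_n = 6.856 rad/s and ζ = 10.04/(2·6.856) = 0.7322.

ζ = 0.732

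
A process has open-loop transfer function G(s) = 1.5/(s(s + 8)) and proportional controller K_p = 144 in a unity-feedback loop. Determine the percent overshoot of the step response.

41.1%

From 1 + K_pG(s) = 0: s² + 8s + 216 = 0 ⇒ ω_n = 14.7, ζ = 0.2722.
%OS = 100·exp(−πζ/√(1−ζ²)) = 100·exp(−π·0.2722/√0.9259) = 41.1%.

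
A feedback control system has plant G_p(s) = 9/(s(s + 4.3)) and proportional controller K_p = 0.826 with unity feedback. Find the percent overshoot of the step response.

Closed-loop characteristic equation: s² + 4.3s + 7.434 = 0, so ω_n = 2.727 rad/s and ζ = 4.3/(2·2.727) = 0.7885.
%OS = 100·exp(−πζ/√(1−ζ²)) = 100·exp(−π·0.7885/√0.3782) = 1.78%.

1.78%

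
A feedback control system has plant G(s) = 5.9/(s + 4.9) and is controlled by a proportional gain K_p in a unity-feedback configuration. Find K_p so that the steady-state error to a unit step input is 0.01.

K_p = 82.2

Steady-state error for a unit step on this type-0 loop is 1/(1 + K_p·G(0)).
G(0) = 1.204. Require 1/(1 + K_p·1.204) = 0.01, so 1 + 1.204·K_p = 100.
K_p = (100 − 1)/1.204 = 82.2.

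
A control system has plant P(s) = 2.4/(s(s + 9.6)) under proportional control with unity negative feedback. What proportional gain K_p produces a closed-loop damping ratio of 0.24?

K_p = 167

Closed-loop characteristic equation: s² + 9.6s + K_p·2.4 = 0.
So ω_n = √(2.4K_p) and 2ζω_n = 9.6, giving ζ = 9.6/(2√(2.4K_p)).
Setting ζ = 0.24: √(2.4K_p) = 9.6/(2·0.24) = 20, so K_p = 400/2.4 = 167.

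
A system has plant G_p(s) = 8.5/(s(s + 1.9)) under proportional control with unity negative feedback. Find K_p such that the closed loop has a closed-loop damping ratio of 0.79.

Closed-loop characteristic equation: s² + 1.9s + K_p·8.5 = 0.
So ω_n = √(8.5K_p) and 2ζω_n = 1.9, giving ζ = 1.9/(2√(8.5K_p)).
Setting ζ = 0.79: √(8.5K_p) = 1.9/(2·0.79) = 1.203, so K_p = 1.446/8.5 = 0.17.

K_p = 0.17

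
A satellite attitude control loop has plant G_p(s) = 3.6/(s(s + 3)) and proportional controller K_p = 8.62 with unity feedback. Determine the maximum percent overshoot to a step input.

41.5%

The closed-loop denominator s² + 3s + 31.03 gives ω_n = √31.03 = 5.571 and ζ = 3/(2ω_n) = 0.2693.
%OS = 100·exp(−πζ/√(1−ζ²)) = 100·exp(−π·0.2693/√0.9275) = 41.5%.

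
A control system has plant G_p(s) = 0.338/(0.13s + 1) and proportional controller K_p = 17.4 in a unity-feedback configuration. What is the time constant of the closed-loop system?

Closed loop: T(s) = K_p·G_p/(1+K_p·G_p) = 5.881/(0.13s + 1 + 5.881), with pole at s = −(1 + 5.881)/0.13 = −52.93.
Closed-loop time constant τ = 1/52.93 = 0.0189 s.

τ = 0.0189 s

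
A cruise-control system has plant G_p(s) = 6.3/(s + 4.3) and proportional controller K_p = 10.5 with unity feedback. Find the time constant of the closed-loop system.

τ = 0.0142 s

Closed-loop transfer function: T(s) = K_p·G_p(s)/(1 + K_p·G_p(s)) = 66.15/(s + 4.3 + 66.15) = 66.15/(s + 70.45).
Time constant τ = 1/70.45 = 0.0142 s.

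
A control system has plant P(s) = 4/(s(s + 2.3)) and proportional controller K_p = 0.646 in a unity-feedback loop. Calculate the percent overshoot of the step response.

Closed-loop characteristic equation: s² + 2.3s + 2.584 = 0, so ω_n = 1.607 rad/s and ζ = 2.3/(2·1.607) = 0.7154.
%OS = 100·exp(−πζ/√(1−ζ²)) = 100·exp(−π·0.7154/√0.4882) = 4.01%.

4.01%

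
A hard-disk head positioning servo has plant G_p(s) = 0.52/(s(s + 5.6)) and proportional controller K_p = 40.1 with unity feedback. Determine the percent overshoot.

Closed-loop characteristic equation: s² + 5.6s + 20.85 = 0, so ω_n = 4.566 rad/s and ζ = 5.6/(2·4.566) = 0.6132.
%OS = 100·exp(−πζ/√(1−ζ²)) = 100·exp(−π·0.6132/√0.624) = 8.73%.

8.73%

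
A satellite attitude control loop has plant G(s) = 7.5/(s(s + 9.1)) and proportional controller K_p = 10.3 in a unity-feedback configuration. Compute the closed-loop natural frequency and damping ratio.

ω_n = 8.79 rad/s, ζ = 0.518

1 + K_p·G(s) = 0 gives s² + 9.1s + 77.25 = 0.
Matching s² + 2ζω_n s + ω_n²: ω_n = √77.25 = 8.789 rad/s and 2ζω_n = 9.1, so ζ = 9.1/(2·8.789) = 0.518.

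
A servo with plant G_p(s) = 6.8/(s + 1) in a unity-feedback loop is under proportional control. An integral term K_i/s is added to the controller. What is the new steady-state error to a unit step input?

Adding integral action puts a pole at s = 0 in the forward path, raising the system type to 1; a type-1 loop has zero steady-state error to a step.

0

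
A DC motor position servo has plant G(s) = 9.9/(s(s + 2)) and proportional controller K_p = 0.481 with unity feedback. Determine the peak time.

The closed-loop denominator s² + 2s + 4.762 gives ω_n = √4.762 = 2.182 and ζ = 2/(2ω_n) = 0.4583.
Damped frequency ω_d = ω_n√(1−ζ²) = 1.94 rad/s, so peak time T_p = π/ω_d = 1.62 s.

T_p = 1.62 s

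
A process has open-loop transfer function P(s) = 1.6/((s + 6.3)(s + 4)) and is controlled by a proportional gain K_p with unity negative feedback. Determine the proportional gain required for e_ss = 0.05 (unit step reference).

K_p = 299

Steady-state error for a unit step on this type-0 loop is 1/(1 + K_p·P(0)).
P(0) = 0.06349. Require 1/(1 + K_p·0.06349) = 0.05, so 1 + 0.06349·K_p = 20.
K_p = (20 − 1)/0.06349 = 299.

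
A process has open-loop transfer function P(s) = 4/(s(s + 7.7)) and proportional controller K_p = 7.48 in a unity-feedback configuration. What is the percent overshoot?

The closed-loop denominator s² + 7.7s + 29.92 gives ω_n = √29.92 = 5.47 and ζ = 7.7/(2ω_n) = 0.7038.
%OS = 100·exp(−πζ/√(1−ζ²)) = 100·exp(−π·0.7038/√0.5046) = 4.45%.

4.45%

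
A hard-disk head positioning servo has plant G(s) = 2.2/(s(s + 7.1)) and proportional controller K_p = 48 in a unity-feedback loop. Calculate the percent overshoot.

31.5%

From 1 + K_pG(s) = 0: s² + 7.1s + 105.6 = 0 ⇒ ω_n = 10.28, ζ = 0.3455.
%OS = 100·exp(−πζ/√(1−ζ²)) = 100·exp(−π·0.3455/√0.8807) = 31.5%.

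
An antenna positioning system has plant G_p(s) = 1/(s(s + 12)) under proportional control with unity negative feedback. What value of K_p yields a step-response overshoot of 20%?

From %OS = 100·exp(−πζ/√(1−ζ²)) = 20%, ζ = −ln(0.2)/√(π²+ln²(0.2)) = 0.4559.
Characteristic equation s² + 12s + 1K_p = 0 gives ζ = 12/(2√(1K_p)).
Setting ζ = 0.4559: √(1K_p) = 12/(2·0.4559) = 13.16, so K_p = 173.2/1 = 173.

K_p = 173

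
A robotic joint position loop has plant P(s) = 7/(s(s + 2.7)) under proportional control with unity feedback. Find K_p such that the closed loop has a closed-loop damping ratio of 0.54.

K_p = 0.893

Closed-loop characteristic equation: s² + 2.7s + K_p·7 = 0.
So ω_n = √(7K_p) and 2ζω_n = 2.7, giving ζ = 2.7/(2√(7K_p)).
Setting ζ = 0.54: √(7K_p) = 2.7/(2·0.54) = 2.5, so K_p = 6.25/7 = 0.893.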